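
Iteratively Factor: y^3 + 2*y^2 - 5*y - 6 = (y - 2)*(y^2 + 4*y + 3) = (y - 2)*(y + 3)*(y + 1)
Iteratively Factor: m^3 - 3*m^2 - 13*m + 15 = (m + 3)*(m^2 - 6*m + 5) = (m - 1)*(m + 3)*(m - 5)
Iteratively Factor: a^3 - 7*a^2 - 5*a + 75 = (a - 5)*(a^2 - 2*a - 15) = (a - 5)*(a + 3)*(a - 5)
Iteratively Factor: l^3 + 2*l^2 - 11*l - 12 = (l - 3)*(l^2 + 5*l + 4) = (l - 3)*(l + 1)*(l + 4)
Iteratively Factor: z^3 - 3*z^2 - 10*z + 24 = (z - 4)*(z^2 + z - 6) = (z - 4)*(z - 2)*(z + 3)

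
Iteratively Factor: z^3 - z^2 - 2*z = (z - 2)*(z^2 + z) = z*(z - 2)*(z + 1)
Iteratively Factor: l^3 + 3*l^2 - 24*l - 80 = (l - 5)*(l^2 + 8*l + 16) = (l - 5)*(l + 4)*(l + 4)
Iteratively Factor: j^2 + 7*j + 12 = (j + 4)*(j + 3)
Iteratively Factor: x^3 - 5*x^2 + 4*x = (x - 1)*(x^2 - 4*x) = (x - 4)*(x - 1)*(x)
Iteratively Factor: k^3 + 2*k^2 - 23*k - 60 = (k - 5)*(k^2 + 7*k + 12) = (k - 5)*(k + 3)*(k + 4)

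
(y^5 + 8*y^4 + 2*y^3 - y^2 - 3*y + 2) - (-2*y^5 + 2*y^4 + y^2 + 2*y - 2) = 3*y^5 + 6*y^4 + 2*y^3 - 2*y^2 - 5*y + 4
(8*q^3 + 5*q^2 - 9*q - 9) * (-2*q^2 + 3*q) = -16*q^5 + 14*q^4 + 33*q^3 - 9*q^2 - 27*q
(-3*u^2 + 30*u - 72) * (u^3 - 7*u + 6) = -3*u^5 + 30*u^4 - 51*u^3 - 228*u^2 + 684*u - 432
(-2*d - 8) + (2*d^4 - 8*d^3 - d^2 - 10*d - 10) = 2*d^4 - 8*d^3 - d^2 - 12*d - 18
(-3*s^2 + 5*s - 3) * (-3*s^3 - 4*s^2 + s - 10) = 9*s^5 - 3*s^4 - 14*s^3 + 47*s^2 - 53*s + 30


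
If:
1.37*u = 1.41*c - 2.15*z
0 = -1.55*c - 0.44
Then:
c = -0.28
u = -1.56934306569343*z - 0.292159171179656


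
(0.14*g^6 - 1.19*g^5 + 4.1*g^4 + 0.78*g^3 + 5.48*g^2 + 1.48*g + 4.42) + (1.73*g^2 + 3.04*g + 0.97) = 0.14*g^6 - 1.19*g^5 + 4.1*g^4 + 0.78*g^3 + 7.21*g^2 + 4.52*g + 5.39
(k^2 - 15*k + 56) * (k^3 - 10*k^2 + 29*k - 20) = k^5 - 25*k^4 + 235*k^3 - 1015*k^2 + 1924*k - 1120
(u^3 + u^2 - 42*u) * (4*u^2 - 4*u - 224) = 4*u^5 - 396*u^3 - 56*u^2 + 9408*u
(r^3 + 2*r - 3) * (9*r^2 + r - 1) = 9*r^5 + r^4 + 17*r^3 - 25*r^2 - 5*r + 3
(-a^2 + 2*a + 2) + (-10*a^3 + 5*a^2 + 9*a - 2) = -10*a^3 + 4*a^2 + 11*a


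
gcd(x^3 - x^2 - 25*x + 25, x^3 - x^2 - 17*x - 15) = x - 5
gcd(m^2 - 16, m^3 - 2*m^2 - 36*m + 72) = 1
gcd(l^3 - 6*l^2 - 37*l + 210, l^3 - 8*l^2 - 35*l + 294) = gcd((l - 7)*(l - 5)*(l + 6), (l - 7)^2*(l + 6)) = l^2 - l - 42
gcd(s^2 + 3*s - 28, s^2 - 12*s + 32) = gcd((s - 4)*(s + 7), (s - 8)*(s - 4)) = s - 4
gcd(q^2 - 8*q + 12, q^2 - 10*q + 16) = q - 2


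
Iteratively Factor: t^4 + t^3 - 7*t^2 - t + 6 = (t + 3)*(t^3 - 2*t^2 - t + 2) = (t - 1)*(t + 3)*(t^2 - t - 2) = (t - 2)*(t - 1)*(t + 3)*(t + 1)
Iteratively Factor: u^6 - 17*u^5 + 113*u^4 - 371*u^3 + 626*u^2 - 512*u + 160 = (u - 2)*(u^5 - 15*u^4 + 83*u^3 - 205*u^2 + 216*u - 80) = (u - 2)*(u - 1)*(u^4 - 14*u^3 + 69*u^2 - 136*u + 80) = (u - 4)*(u - 2)*(u - 1)*(u^3 - 10*u^2 + 29*u - 20) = (u - 4)*(u - 2)*(u - 1)^2*(u^2 - 9*u + 20) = (u - 4)^2*(u - 2)*(u - 1)^2*(u - 5)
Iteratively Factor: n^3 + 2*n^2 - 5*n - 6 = (n - 2)*(n^2 + 4*n + 3) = (n - 2)*(n + 1)*(n + 3)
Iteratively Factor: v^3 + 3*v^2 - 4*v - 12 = (v + 3)*(v^2 - 4) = (v - 2)*(v + 3)*(v + 2)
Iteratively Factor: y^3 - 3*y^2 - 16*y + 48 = (y - 3)*(y^2 - 16) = (y - 4)*(y - 3)*(y + 4)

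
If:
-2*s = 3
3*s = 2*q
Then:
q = -9/4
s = -3/2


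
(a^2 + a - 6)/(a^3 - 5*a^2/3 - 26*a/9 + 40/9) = 9*(a + 3)/(9*a^2 + 3*a - 20)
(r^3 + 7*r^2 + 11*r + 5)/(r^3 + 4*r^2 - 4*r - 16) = (r^3 + 7*r^2 + 11*r + 5)/(r^3 + 4*r^2 - 4*r - 16)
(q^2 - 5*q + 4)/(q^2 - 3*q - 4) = (q - 1)/(q + 1)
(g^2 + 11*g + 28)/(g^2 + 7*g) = (g + 4)/g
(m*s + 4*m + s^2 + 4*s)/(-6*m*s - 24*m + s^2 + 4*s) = (m + s)/(-6*m + s)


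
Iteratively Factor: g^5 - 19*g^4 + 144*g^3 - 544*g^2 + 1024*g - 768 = (g - 4)*(g^4 - 15*g^3 + 84*g^2 - 208*g + 192) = (g - 4)^2*(g^3 - 11*g^2 + 40*g - 48) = (g - 4)^3*(g^2 - 7*g + 12) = (g - 4)^4*(g - 3)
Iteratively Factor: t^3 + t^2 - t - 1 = (t - 1)*(t^2 + 2*t + 1) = (t - 1)*(t + 1)*(t + 1)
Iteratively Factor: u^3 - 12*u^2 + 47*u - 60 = (u - 5)*(u^2 - 7*u + 12) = (u - 5)*(u - 3)*(u - 4)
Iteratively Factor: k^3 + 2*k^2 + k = (k + 1)*(k^2 + k) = (k + 1)^2*(k)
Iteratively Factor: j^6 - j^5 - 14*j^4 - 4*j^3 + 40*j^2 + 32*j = (j + 2)*(j^5 - 3*j^4 - 8*j^3 + 12*j^2 + 16*j) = j*(j + 2)*(j^4 - 3*j^3 - 8*j^2 + 12*j + 16) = j*(j + 2)^2*(j^3 - 5*j^2 + 2*j + 8) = j*(j - 4)*(j + 2)^2*(j^2 - j - 2) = j*(j - 4)*(j - 2)*(j + 2)^2*(j + 1)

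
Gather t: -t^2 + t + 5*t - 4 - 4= -t^2 + 6*t - 8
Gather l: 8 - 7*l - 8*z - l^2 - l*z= -l^2 + l*(-z - 7) - 8*z + 8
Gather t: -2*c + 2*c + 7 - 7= 0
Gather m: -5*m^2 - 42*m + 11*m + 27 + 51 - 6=-5*m^2 - 31*m + 72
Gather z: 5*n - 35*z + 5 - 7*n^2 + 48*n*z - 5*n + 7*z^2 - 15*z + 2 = -7*n^2 + 7*z^2 + z*(48*n - 50) + 7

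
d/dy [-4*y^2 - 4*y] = -8*y - 4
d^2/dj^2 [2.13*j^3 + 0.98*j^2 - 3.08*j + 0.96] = 12.78*j + 1.96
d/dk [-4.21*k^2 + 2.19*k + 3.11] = 2.19 - 8.42*k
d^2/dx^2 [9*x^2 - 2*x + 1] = 18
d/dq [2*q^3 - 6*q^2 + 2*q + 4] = 6*q^2 - 12*q + 2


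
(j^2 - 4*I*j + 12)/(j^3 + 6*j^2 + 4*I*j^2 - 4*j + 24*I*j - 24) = (j - 6*I)/(j^2 + 2*j*(3 + I) + 12*I)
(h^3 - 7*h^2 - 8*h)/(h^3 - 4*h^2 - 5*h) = (h - 8)/(h - 5)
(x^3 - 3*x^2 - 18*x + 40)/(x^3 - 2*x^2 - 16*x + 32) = (x - 5)/(x - 4)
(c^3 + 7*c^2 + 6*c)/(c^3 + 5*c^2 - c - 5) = c*(c + 6)/(c^2 + 4*c - 5)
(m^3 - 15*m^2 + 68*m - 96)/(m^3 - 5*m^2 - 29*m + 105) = (m^2 - 12*m + 32)/(m^2 - 2*m - 35)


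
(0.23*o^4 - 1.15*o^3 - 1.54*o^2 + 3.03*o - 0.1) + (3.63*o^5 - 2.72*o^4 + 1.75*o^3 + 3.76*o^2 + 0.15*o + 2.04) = 3.63*o^5 - 2.49*o^4 + 0.6*o^3 + 2.22*o^2 + 3.18*o + 1.94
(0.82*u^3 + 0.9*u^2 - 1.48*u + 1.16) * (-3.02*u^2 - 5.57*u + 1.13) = -2.4764*u^5 - 7.2854*u^4 + 0.383199999999999*u^3 + 5.7574*u^2 - 8.1336*u + 1.3108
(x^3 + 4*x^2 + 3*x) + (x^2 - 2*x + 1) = x^3 + 5*x^2 + x + 1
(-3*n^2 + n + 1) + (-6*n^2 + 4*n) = -9*n^2 + 5*n + 1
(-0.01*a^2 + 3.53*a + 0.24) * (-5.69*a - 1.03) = 0.0569*a^3 - 20.0754*a^2 - 5.0015*a - 0.2472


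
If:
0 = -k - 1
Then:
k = -1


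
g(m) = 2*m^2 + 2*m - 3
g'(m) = 4*m + 2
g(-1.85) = 0.14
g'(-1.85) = -5.40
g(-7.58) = 96.75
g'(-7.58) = -28.32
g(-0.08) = -3.15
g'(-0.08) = 1.68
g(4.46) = 45.70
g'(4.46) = 19.84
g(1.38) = 3.57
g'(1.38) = 7.52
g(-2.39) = 3.64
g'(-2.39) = -7.56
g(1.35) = 3.34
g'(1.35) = 7.40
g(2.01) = 9.10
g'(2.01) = 10.04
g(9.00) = 177.00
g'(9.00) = 38.00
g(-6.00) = 57.00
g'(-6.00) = -22.00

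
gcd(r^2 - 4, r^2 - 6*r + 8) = r - 2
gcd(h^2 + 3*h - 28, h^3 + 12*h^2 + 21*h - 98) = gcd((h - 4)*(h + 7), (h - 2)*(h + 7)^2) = h + 7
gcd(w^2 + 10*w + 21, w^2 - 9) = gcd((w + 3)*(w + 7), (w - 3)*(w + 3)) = w + 3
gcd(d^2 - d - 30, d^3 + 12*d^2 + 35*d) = d + 5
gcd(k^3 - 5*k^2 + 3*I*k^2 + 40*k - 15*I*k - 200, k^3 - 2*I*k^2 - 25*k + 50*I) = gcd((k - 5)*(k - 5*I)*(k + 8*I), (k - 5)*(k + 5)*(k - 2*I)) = k - 5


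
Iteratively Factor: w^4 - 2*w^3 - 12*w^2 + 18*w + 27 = (w + 1)*(w^3 - 3*w^2 - 9*w + 27) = (w - 3)*(w + 1)*(w^2 - 9) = (w - 3)^2*(w + 1)*(w + 3)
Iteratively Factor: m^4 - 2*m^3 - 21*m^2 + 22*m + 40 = (m - 5)*(m^3 + 3*m^2 - 6*m - 8) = (m - 5)*(m + 4)*(m^2 - m - 2) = (m - 5)*(m - 2)*(m + 4)*(m + 1)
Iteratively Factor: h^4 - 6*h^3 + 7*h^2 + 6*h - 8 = (h + 1)*(h^3 - 7*h^2 + 14*h - 8) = (h - 4)*(h + 1)*(h^2 - 3*h + 2) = (h - 4)*(h - 2)*(h + 1)*(h - 1)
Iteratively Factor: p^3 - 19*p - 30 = (p - 5)*(p^2 + 5*p + 6) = (p - 5)*(p + 3)*(p + 2)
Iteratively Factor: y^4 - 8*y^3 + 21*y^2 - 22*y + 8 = (y - 1)*(y^3 - 7*y^2 + 14*y - 8) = (y - 4)*(y - 1)*(y^2 - 3*y + 2) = (y - 4)*(y - 1)^2*(y - 2)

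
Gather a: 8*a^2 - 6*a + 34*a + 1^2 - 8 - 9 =8*a^2 + 28*a - 16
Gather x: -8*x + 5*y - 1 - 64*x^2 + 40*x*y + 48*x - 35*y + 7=-64*x^2 + x*(40*y + 40) - 30*y + 6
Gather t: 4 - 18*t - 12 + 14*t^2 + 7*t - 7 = 14*t^2 - 11*t - 15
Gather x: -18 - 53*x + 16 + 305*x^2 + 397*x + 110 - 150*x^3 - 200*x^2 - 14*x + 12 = -150*x^3 + 105*x^2 + 330*x + 120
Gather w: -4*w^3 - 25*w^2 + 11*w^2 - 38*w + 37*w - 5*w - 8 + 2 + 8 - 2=-4*w^3 - 14*w^2 - 6*w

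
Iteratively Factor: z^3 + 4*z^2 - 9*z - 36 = (z + 4)*(z^2 - 9) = (z + 3)*(z + 4)*(z - 3)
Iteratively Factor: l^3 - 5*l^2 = (l)*(l^2 - 5*l) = l^2*(l - 5)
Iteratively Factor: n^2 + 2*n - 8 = (n - 2)*(n + 4)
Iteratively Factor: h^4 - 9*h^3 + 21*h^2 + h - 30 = (h - 2)*(h^3 - 7*h^2 + 7*h + 15) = (h - 3)*(h - 2)*(h^2 - 4*h - 5) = (h - 5)*(h - 3)*(h - 2)*(h + 1)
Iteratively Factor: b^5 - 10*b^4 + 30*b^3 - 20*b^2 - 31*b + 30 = (b - 3)*(b^4 - 7*b^3 + 9*b^2 + 7*b - 10) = (b - 5)*(b - 3)*(b^3 - 2*b^2 - b + 2) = (b - 5)*(b - 3)*(b - 2)*(b^2 - 1) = (b - 5)*(b - 3)*(b - 2)*(b + 1)*(b - 1)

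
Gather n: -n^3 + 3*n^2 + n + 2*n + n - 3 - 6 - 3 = -n^3 + 3*n^2 + 4*n - 12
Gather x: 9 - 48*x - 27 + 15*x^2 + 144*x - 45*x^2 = -30*x^2 + 96*x - 18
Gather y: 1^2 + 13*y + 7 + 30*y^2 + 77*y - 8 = 30*y^2 + 90*y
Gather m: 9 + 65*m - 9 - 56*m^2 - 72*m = -56*m^2 - 7*m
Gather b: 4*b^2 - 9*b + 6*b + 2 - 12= 4*b^2 - 3*b - 10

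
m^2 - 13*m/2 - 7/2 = (m - 7)*(m + 1/2)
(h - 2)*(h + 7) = h^2 + 5*h - 14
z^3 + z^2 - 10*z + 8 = (z - 2)*(z - 1)*(z + 4)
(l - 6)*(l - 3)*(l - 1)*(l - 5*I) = l^4 - 10*l^3 - 5*I*l^3 + 27*l^2 + 50*I*l^2 - 18*l - 135*I*l + 90*I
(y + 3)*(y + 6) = y^2 + 9*y + 18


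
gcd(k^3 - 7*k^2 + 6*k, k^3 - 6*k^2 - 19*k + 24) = k - 1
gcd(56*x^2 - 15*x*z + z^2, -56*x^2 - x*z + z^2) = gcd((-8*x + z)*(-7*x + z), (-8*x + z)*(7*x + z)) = 8*x - z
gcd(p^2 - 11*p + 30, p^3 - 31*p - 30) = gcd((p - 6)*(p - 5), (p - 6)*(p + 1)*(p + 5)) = p - 6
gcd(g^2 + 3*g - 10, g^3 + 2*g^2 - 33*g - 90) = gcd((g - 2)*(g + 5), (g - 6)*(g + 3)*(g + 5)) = g + 5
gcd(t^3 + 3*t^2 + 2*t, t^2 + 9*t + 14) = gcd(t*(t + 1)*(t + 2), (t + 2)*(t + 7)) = t + 2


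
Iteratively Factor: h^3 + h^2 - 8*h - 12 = (h + 2)*(h^2 - h - 6) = (h + 2)^2*(h - 3)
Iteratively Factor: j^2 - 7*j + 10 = (j - 2)*(j - 5)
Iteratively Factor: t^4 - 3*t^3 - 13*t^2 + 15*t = (t - 1)*(t^3 - 2*t^2 - 15*t) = (t - 5)*(t - 1)*(t^2 + 3*t) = t*(t - 5)*(t - 1)*(t + 3)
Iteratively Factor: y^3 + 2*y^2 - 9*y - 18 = (y + 3)*(y^2 - y - 6) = (y - 3)*(y + 3)*(y + 2)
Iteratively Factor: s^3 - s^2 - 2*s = (s + 1)*(s^2 - 2*s) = (s - 2)*(s + 1)*(s)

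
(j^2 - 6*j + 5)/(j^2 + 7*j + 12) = (j^2 - 6*j + 5)/(j^2 + 7*j + 12)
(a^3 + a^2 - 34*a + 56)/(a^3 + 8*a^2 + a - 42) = (a - 4)/(a + 3)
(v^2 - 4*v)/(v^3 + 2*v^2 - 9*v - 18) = v*(v - 4)/(v^3 + 2*v^2 - 9*v - 18)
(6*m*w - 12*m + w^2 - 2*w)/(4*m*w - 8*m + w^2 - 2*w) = (6*m + w)/(4*m + w)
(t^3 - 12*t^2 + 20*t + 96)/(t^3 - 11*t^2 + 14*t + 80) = (t - 6)/(t - 5)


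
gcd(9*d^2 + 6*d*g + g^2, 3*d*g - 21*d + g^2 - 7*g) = 3*d + g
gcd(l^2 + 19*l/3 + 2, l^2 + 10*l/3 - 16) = l + 6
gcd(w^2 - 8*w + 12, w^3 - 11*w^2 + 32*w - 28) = w - 2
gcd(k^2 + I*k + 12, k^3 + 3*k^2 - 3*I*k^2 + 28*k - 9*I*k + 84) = k + 4*I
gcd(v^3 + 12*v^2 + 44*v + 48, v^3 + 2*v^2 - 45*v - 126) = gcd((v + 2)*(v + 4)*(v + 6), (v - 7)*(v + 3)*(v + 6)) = v + 6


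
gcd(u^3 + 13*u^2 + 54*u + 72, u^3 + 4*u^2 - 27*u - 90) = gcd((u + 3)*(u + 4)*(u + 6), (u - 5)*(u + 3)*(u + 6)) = u^2 + 9*u + 18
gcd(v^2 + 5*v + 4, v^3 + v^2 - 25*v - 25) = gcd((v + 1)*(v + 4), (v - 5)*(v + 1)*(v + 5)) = v + 1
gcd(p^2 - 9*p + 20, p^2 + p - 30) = p - 5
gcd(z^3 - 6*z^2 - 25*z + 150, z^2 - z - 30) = z^2 - z - 30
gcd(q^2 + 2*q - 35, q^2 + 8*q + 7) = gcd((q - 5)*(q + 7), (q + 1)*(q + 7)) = q + 7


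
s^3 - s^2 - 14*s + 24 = (s - 3)*(s - 2)*(s + 4)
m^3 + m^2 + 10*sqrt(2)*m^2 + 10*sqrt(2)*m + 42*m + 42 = (m + 1)*(m + 3*sqrt(2))*(m + 7*sqrt(2))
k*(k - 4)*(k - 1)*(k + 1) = k^4 - 4*k^3 - k^2 + 4*k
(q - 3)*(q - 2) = q^2 - 5*q + 6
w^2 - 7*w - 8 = (w - 8)*(w + 1)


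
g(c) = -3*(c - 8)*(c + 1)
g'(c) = 21 - 6*c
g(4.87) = 55.12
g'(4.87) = -8.22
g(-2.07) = -32.32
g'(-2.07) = 33.42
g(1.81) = 52.18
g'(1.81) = 10.14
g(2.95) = 59.84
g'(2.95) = 3.30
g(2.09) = 54.79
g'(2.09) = 8.46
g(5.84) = 44.32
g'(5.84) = -14.04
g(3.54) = 60.75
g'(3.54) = -0.24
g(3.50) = 60.75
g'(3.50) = 0.00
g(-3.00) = -66.00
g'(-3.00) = 39.00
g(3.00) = 60.00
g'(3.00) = 3.00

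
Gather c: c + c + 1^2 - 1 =2*c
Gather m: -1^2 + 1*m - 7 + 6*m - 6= 7*m - 14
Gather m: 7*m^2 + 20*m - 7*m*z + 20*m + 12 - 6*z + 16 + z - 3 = 7*m^2 + m*(40 - 7*z) - 5*z + 25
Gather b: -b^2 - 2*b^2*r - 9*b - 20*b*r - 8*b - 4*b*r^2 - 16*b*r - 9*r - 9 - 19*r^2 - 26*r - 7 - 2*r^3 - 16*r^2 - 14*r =b^2*(-2*r - 1) + b*(-4*r^2 - 36*r - 17) - 2*r^3 - 35*r^2 - 49*r - 16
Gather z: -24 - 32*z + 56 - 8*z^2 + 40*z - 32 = -8*z^2 + 8*z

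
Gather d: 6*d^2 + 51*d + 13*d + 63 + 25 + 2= 6*d^2 + 64*d + 90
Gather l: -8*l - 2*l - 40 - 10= -10*l - 50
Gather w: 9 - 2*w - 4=5 - 2*w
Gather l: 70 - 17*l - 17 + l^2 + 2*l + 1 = l^2 - 15*l + 54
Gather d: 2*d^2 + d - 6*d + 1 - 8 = 2*d^2 - 5*d - 7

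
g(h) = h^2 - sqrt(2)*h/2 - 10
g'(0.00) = -0.71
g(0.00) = -10.00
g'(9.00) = 17.29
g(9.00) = 64.64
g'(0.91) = 1.11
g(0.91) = -9.82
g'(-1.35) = -3.41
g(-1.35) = -7.22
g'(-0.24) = -1.19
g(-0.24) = -9.77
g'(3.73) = 6.75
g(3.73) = 1.28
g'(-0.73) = -2.17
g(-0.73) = -8.95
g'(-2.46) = -5.63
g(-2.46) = -2.21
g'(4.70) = 8.69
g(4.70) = 8.77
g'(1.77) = 2.83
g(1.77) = -8.12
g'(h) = 2*h - sqrt(2)/2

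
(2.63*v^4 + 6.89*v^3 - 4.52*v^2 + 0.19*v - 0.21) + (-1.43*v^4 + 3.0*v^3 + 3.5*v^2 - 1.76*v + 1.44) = 1.2*v^4 + 9.89*v^3 - 1.02*v^2 - 1.57*v + 1.23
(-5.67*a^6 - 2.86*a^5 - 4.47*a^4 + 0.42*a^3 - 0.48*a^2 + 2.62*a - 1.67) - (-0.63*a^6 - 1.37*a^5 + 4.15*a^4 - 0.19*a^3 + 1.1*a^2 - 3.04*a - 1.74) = -5.04*a^6 - 1.49*a^5 - 8.62*a^4 + 0.61*a^3 - 1.58*a^2 + 5.66*a + 0.0700000000000001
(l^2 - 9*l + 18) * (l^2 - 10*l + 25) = l^4 - 19*l^3 + 133*l^2 - 405*l + 450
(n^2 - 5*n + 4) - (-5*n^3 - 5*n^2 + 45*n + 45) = 5*n^3 + 6*n^2 - 50*n - 41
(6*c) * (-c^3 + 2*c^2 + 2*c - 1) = -6*c^4 + 12*c^3 + 12*c^2 - 6*c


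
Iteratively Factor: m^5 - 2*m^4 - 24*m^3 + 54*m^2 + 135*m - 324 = (m - 3)*(m^4 + m^3 - 21*m^2 - 9*m + 108) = (m - 3)^2*(m^3 + 4*m^2 - 9*m - 36) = (m - 3)^3*(m^2 + 7*m + 12) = (m - 3)^3*(m + 4)*(m + 3)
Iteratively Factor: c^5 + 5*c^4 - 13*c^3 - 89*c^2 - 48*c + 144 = (c - 4)*(c^4 + 9*c^3 + 23*c^2 + 3*c - 36) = (c - 4)*(c + 4)*(c^3 + 5*c^2 + 3*c - 9) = (c - 4)*(c - 1)*(c + 4)*(c^2 + 6*c + 9) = (c - 4)*(c - 1)*(c + 3)*(c + 4)*(c + 3)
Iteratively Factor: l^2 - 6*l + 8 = (l - 2)*(l - 4)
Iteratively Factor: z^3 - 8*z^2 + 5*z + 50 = (z - 5)*(z^2 - 3*z - 10) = (z - 5)*(z + 2)*(z - 5)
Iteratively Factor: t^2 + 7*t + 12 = (t + 3)*(t + 4)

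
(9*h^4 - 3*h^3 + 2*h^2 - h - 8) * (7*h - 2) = 63*h^5 - 39*h^4 + 20*h^3 - 11*h^2 - 54*h + 16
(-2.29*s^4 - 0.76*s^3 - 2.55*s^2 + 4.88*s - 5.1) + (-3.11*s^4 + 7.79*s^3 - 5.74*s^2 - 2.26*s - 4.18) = -5.4*s^4 + 7.03*s^3 - 8.29*s^2 + 2.62*s - 9.28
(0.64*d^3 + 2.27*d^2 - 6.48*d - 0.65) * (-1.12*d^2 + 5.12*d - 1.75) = -0.7168*d^5 + 0.7344*d^4 + 17.76*d^3 - 36.4221*d^2 + 8.012*d + 1.1375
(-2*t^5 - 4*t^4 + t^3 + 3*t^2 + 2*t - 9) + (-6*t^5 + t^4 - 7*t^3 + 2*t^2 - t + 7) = -8*t^5 - 3*t^4 - 6*t^3 + 5*t^2 + t - 2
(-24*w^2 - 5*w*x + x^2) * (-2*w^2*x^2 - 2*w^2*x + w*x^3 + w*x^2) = 48*w^4*x^2 + 48*w^4*x - 14*w^3*x^3 - 14*w^3*x^2 - 7*w^2*x^4 - 7*w^2*x^3 + w*x^5 + w*x^4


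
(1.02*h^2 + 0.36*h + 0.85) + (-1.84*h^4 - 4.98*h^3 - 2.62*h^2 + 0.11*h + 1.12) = -1.84*h^4 - 4.98*h^3 - 1.6*h^2 + 0.47*h + 1.97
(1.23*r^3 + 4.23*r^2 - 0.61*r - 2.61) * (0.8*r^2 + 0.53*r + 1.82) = 0.984*r^5 + 4.0359*r^4 + 3.9925*r^3 + 5.2873*r^2 - 2.4935*r - 4.7502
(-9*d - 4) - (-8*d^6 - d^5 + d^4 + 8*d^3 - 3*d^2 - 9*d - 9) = 8*d^6 + d^5 - d^4 - 8*d^3 + 3*d^2 + 5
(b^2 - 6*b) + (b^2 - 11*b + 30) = 2*b^2 - 17*b + 30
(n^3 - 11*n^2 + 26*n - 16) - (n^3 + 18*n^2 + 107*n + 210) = -29*n^2 - 81*n - 226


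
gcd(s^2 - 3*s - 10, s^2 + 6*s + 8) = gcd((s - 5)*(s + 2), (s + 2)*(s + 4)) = s + 2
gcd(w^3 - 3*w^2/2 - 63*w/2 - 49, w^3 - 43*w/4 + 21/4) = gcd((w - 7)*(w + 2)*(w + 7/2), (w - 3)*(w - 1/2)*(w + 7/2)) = w + 7/2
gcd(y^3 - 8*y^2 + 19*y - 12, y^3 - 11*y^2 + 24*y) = y - 3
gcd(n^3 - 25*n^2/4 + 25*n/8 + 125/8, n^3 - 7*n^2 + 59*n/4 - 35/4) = n - 5/2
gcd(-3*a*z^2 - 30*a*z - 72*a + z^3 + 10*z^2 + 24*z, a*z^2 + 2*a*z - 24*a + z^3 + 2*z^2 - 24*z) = z + 6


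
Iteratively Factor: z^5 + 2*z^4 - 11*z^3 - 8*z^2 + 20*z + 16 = (z - 2)*(z^4 + 4*z^3 - 3*z^2 - 14*z - 8) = (z - 2)^2*(z^3 + 6*z^2 + 9*z + 4) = (z - 2)^2*(z + 1)*(z^2 + 5*z + 4) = (z - 2)^2*(z + 1)^2*(z + 4)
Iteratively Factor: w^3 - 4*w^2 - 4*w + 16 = (w - 2)*(w^2 - 2*w - 8) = (w - 4)*(w - 2)*(w + 2)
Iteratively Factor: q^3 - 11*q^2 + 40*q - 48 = (q - 4)*(q^2 - 7*q + 12) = (q - 4)*(q - 3)*(q - 4)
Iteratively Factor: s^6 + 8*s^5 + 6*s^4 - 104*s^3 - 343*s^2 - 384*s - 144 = (s + 4)*(s^5 + 4*s^4 - 10*s^3 - 64*s^2 - 87*s - 36) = (s + 3)*(s + 4)*(s^4 + s^3 - 13*s^2 - 25*s - 12) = (s - 4)*(s + 3)*(s + 4)*(s^3 + 5*s^2 + 7*s + 3) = (s - 4)*(s + 3)^2*(s + 4)*(s^2 + 2*s + 1) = (s - 4)*(s + 1)*(s + 3)^2*(s + 4)*(s + 1)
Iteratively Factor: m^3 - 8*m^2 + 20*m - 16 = (m - 2)*(m^2 - 6*m + 8) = (m - 4)*(m - 2)*(m - 2)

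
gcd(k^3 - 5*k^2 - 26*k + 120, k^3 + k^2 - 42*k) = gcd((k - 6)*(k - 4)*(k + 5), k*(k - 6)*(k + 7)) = k - 6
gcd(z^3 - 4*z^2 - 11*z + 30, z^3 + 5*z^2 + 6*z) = z + 3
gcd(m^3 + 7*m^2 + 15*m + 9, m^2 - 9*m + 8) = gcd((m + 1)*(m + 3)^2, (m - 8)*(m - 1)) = 1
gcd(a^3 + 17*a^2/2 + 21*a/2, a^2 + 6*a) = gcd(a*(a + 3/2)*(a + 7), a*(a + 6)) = a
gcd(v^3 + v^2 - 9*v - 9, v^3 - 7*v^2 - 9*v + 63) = v^2 - 9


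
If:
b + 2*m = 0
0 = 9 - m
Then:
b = -18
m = 9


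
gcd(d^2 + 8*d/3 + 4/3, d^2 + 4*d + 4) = d + 2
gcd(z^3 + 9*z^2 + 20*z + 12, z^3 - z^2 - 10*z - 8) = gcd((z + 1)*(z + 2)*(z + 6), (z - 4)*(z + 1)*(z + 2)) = z^2 + 3*z + 2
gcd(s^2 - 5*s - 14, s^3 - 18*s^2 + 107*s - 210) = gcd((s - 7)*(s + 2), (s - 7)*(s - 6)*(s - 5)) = s - 7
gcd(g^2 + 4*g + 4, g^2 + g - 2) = g + 2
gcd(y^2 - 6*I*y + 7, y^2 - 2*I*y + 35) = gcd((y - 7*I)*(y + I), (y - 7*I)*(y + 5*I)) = y - 7*I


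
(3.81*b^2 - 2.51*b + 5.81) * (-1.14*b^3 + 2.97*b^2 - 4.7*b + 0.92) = -4.3434*b^5 + 14.1771*b^4 - 31.9851*b^3 + 32.5579*b^2 - 29.6162*b + 5.3452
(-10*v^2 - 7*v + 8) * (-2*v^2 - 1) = 20*v^4 + 14*v^3 - 6*v^2 + 7*v - 8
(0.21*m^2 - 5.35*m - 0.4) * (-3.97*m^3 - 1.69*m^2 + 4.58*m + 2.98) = -0.8337*m^5 + 20.8846*m^4 + 11.5913*m^3 - 23.2012*m^2 - 17.775*m - 1.192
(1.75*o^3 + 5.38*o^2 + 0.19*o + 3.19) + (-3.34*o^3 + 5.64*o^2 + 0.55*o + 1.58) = -1.59*o^3 + 11.02*o^2 + 0.74*o + 4.77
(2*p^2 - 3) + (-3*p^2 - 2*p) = -p^2 - 2*p - 3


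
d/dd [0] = 0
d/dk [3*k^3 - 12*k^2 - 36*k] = 9*k^2 - 24*k - 36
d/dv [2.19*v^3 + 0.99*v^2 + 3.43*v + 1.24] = 6.57*v^2 + 1.98*v + 3.43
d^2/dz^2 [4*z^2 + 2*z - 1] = 8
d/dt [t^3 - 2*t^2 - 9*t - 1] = 3*t^2 - 4*t - 9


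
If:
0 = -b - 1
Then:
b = -1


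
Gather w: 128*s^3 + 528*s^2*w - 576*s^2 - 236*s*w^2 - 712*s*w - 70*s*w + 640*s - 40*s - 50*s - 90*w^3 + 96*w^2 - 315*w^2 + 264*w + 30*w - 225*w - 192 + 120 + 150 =128*s^3 - 576*s^2 + 550*s - 90*w^3 + w^2*(-236*s - 219) + w*(528*s^2 - 782*s + 69) + 78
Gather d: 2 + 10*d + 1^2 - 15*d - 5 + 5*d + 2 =0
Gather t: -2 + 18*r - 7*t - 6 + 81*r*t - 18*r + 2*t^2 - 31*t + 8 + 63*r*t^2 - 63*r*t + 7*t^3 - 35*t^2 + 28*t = 7*t^3 + t^2*(63*r - 33) + t*(18*r - 10)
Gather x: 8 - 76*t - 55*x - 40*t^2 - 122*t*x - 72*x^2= -40*t^2 - 76*t - 72*x^2 + x*(-122*t - 55) + 8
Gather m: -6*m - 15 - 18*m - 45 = -24*m - 60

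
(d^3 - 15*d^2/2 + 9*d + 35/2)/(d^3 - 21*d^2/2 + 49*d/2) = (d^2 - 4*d - 5)/(d*(d - 7))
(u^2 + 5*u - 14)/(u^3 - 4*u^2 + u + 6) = (u + 7)/(u^2 - 2*u - 3)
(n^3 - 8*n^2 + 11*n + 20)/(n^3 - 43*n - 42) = (n^2 - 9*n + 20)/(n^2 - n - 42)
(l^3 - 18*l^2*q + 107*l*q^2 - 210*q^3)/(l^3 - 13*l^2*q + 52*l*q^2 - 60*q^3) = (-l + 7*q)/(-l + 2*q)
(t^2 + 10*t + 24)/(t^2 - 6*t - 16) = (t^2 + 10*t + 24)/(t^2 - 6*t - 16)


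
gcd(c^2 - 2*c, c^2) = c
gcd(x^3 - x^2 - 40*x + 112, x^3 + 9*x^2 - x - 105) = x + 7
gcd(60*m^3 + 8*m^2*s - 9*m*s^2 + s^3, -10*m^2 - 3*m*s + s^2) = -10*m^2 - 3*m*s + s^2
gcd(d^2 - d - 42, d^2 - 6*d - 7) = d - 7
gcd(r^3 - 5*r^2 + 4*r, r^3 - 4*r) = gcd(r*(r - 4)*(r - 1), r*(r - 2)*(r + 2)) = r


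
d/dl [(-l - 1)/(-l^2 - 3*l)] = (l*(l + 3) - (l + 1)*(2*l + 3))/(l^2*(l + 3)^2)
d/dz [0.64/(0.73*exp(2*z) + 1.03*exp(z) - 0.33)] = (-0.9344*exp(z) - 0.6592)*exp(z)/(0.73*exp(2*z) + 1.03*exp(z) - 0.33)^2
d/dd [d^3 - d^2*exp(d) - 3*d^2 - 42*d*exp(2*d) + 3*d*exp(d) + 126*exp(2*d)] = -d^2*exp(d) + 3*d^2 - 84*d*exp(2*d) + d*exp(d) - 6*d + 210*exp(2*d) + 3*exp(d)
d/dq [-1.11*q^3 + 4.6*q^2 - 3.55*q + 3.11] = -3.33*q^2 + 9.2*q - 3.55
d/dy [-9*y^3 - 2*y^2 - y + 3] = -27*y^2 - 4*y - 1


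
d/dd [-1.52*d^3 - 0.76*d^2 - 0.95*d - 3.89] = -4.56*d^2 - 1.52*d - 0.95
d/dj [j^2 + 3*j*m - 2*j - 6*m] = 2*j + 3*m - 2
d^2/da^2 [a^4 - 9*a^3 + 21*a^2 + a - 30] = 12*a^2 - 54*a + 42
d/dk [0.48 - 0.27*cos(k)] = 0.27*sin(k)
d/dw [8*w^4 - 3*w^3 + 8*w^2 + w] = 32*w^3 - 9*w^2 + 16*w + 1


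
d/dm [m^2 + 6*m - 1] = 2*m + 6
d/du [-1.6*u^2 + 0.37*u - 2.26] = 0.37 - 3.2*u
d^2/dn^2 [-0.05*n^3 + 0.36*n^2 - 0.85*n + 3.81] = 0.72 - 0.3*n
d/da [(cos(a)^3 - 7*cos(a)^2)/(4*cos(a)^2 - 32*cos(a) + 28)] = (2 - cos(a))*sin(a)*cos(a)/(4*(cos(a) - 1)^2)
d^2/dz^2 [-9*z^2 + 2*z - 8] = -18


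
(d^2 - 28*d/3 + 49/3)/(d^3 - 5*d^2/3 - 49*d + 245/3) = (3*d - 7)/(3*d^2 + 16*d - 35)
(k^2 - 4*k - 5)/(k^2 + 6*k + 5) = (k - 5)/(k + 5)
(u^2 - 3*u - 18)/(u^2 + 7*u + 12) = (u - 6)/(u + 4)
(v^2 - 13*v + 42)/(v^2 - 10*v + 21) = (v - 6)/(v - 3)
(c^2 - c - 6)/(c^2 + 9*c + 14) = (c - 3)/(c + 7)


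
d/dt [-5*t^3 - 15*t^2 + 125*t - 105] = -15*t^2 - 30*t + 125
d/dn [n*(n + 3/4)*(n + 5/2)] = 3*n^2 + 13*n/2 + 15/8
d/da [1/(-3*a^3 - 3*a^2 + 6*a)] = (3*a^2 + 2*a - 2)/(3*a^2*(a^2 + a - 2)^2)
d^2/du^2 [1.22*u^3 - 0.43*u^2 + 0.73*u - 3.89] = 7.32*u - 0.86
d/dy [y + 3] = 1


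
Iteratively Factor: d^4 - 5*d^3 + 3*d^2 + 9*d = (d)*(d^3 - 5*d^2 + 3*d + 9) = d*(d - 3)*(d^2 - 2*d - 3) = d*(d - 3)^2*(d + 1)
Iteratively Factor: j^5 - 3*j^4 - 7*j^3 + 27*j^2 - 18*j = (j + 3)*(j^4 - 6*j^3 + 11*j^2 - 6*j) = (j - 2)*(j + 3)*(j^3 - 4*j^2 + 3*j) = (j - 2)*(j - 1)*(j + 3)*(j^2 - 3*j) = (j - 3)*(j - 2)*(j - 1)*(j + 3)*(j)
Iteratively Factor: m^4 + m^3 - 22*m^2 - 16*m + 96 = (m + 3)*(m^3 - 2*m^2 - 16*m + 32) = (m + 3)*(m + 4)*(m^2 - 6*m + 8) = (m - 2)*(m + 3)*(m + 4)*(m - 4)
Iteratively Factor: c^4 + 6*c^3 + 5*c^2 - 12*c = (c)*(c^3 + 6*c^2 + 5*c - 12) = c*(c - 1)*(c^2 + 7*c + 12) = c*(c - 1)*(c + 4)*(c + 3)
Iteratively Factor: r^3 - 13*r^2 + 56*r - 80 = (r - 4)*(r^2 - 9*r + 20) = (r - 5)*(r - 4)*(r - 4)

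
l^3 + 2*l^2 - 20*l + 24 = (l - 2)^2*(l + 6)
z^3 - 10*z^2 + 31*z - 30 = (z - 5)*(z - 3)*(z - 2)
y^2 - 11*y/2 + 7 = (y - 7/2)*(y - 2)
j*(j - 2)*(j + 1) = j^3 - j^2 - 2*j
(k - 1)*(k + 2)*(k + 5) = k^3 + 6*k^2 + 3*k - 10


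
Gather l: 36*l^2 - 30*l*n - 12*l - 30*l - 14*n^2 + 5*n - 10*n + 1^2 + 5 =36*l^2 + l*(-30*n - 42) - 14*n^2 - 5*n + 6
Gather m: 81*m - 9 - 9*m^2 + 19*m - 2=-9*m^2 + 100*m - 11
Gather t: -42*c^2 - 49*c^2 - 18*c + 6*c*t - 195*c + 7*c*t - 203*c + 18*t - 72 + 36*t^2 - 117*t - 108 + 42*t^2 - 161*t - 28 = -91*c^2 - 416*c + 78*t^2 + t*(13*c - 260) - 208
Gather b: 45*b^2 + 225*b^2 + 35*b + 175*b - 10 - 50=270*b^2 + 210*b - 60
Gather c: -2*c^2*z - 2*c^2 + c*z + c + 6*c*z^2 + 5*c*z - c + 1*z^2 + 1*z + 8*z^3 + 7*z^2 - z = c^2*(-2*z - 2) + c*(6*z^2 + 6*z) + 8*z^3 + 8*z^2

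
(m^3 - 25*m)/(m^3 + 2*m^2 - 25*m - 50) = m/(m + 2)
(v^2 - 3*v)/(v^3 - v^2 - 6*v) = 1/(v + 2)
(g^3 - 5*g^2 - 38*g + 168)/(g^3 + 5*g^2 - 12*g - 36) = (g^2 - 11*g + 28)/(g^2 - g - 6)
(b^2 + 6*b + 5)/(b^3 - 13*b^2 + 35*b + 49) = (b + 5)/(b^2 - 14*b + 49)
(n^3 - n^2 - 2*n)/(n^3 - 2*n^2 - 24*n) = (-n^2 + n + 2)/(-n^2 + 2*n + 24)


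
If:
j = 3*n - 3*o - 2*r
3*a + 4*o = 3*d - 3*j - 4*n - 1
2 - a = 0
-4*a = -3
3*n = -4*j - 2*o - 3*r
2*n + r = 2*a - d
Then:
No Solution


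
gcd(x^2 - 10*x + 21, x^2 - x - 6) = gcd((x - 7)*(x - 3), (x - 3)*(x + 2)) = x - 3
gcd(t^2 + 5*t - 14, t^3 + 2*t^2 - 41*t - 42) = t + 7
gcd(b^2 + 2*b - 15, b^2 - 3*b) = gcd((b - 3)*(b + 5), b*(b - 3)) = b - 3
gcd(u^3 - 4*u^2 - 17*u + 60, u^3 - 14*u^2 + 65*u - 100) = u - 5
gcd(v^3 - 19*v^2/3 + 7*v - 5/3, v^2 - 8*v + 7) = v - 1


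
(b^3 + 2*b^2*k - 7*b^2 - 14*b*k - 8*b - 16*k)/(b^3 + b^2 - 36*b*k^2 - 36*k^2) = (b^2 + 2*b*k - 8*b - 16*k)/(b^2 - 36*k^2)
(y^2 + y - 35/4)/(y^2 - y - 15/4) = (2*y + 7)/(2*y + 3)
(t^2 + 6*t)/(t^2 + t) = (t + 6)/(t + 1)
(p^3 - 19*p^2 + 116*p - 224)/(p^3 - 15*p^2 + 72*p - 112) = (p - 8)/(p - 4)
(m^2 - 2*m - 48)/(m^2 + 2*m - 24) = (m - 8)/(m - 4)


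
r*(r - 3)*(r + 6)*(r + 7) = r^4 + 10*r^3 + 3*r^2 - 126*r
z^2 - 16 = (z - 4)*(z + 4)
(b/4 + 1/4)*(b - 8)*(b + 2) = b^3/4 - 5*b^2/4 - 11*b/2 - 4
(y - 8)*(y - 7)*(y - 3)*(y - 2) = y^4 - 20*y^3 + 137*y^2 - 370*y + 336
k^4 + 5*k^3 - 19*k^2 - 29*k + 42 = (k - 3)*(k - 1)*(k + 2)*(k + 7)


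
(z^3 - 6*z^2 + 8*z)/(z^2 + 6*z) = (z^2 - 6*z + 8)/(z + 6)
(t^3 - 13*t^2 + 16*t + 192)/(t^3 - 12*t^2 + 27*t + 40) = (t^2 - 5*t - 24)/(t^2 - 4*t - 5)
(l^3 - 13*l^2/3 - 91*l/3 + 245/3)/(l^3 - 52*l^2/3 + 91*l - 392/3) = (l + 5)/(l - 8)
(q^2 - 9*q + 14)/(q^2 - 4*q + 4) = (q - 7)/(q - 2)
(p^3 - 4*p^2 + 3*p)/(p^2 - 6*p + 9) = p*(p - 1)/(p - 3)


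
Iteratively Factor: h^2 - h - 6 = (h - 3)*(h + 2)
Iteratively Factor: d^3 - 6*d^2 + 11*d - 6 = (d - 3)*(d^2 - 3*d + 2) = (d - 3)*(d - 1)*(d - 2)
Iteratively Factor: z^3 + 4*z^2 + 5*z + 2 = (z + 1)*(z^2 + 3*z + 2) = (z + 1)^2*(z + 2)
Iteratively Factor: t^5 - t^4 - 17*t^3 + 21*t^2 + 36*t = (t - 3)*(t^4 + 2*t^3 - 11*t^2 - 12*t) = (t - 3)*(t + 1)*(t^3 + t^2 - 12*t) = t*(t - 3)*(t + 1)*(t^2 + t - 12) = t*(t - 3)*(t + 1)*(t + 4)*(t - 3)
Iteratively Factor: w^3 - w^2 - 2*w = (w)*(w^2 - w - 2) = w*(w + 1)*(w - 2)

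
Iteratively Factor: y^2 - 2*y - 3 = (y - 3)*(y + 1)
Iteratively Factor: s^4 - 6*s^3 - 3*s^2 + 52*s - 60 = (s - 2)*(s^3 - 4*s^2 - 11*s + 30) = (s - 2)^2*(s^2 - 2*s - 15) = (s - 2)^2*(s + 3)*(s - 5)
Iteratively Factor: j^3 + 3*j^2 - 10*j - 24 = (j + 2)*(j^2 + j - 12) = (j - 3)*(j + 2)*(j + 4)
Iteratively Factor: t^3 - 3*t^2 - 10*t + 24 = (t + 3)*(t^2 - 6*t + 8) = (t - 2)*(t + 3)*(t - 4)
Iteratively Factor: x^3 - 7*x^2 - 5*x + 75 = (x + 3)*(x^2 - 10*x + 25) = (x - 5)*(x + 3)*(x - 5)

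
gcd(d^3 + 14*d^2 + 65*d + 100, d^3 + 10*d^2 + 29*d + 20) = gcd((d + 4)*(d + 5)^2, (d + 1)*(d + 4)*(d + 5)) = d^2 + 9*d + 20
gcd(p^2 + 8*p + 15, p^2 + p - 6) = p + 3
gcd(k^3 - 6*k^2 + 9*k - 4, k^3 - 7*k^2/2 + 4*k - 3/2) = k^2 - 2*k + 1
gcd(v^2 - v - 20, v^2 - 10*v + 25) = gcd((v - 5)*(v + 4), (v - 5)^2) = v - 5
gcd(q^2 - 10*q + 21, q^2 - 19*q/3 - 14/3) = q - 7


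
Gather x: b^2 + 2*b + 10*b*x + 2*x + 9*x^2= b^2 + 2*b + 9*x^2 + x*(10*b + 2)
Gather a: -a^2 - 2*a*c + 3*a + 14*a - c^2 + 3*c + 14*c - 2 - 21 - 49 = -a^2 + a*(17 - 2*c) - c^2 + 17*c - 72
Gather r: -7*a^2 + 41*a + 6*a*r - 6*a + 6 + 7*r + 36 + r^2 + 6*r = -7*a^2 + 35*a + r^2 + r*(6*a + 13) + 42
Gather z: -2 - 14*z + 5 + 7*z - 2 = 1 - 7*z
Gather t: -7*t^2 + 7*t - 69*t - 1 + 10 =-7*t^2 - 62*t + 9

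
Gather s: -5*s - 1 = -5*s - 1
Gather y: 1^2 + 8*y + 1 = 8*y + 2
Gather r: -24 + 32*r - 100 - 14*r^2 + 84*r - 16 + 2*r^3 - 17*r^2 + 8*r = 2*r^3 - 31*r^2 + 124*r - 140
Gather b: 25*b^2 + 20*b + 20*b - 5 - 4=25*b^2 + 40*b - 9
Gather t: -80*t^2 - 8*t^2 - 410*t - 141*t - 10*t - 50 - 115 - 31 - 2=-88*t^2 - 561*t - 198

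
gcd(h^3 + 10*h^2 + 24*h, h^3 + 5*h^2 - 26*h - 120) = h^2 + 10*h + 24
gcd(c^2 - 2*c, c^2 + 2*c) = c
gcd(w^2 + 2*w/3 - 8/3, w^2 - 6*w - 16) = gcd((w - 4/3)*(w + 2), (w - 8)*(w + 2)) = w + 2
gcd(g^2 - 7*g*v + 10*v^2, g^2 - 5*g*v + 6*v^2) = -g + 2*v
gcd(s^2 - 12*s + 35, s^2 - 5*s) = s - 5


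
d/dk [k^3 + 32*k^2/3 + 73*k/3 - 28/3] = 3*k^2 + 64*k/3 + 73/3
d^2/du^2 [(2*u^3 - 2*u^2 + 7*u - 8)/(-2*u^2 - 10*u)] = (-67*u^3 + 24*u^2 + 120*u + 200)/(u^3*(u^3 + 15*u^2 + 75*u + 125))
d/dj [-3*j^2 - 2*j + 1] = -6*j - 2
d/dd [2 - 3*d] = -3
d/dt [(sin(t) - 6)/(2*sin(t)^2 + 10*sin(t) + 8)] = (12*sin(t) + cos(t)^2 + 33)*cos(t)/(2*(sin(t)^2 + 5*sin(t) + 4)^2)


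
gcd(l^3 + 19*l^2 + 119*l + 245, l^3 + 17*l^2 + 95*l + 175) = l^2 + 12*l + 35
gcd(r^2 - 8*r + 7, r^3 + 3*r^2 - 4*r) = r - 1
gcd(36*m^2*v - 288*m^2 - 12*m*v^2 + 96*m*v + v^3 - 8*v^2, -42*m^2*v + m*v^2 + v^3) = -6*m + v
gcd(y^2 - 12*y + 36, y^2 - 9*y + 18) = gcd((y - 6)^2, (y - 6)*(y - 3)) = y - 6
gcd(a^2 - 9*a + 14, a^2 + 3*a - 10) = a - 2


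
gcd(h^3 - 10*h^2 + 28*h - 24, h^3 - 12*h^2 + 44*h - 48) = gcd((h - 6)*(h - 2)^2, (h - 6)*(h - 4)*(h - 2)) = h^2 - 8*h + 12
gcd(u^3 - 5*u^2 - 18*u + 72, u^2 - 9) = u - 3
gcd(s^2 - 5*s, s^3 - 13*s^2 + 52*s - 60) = s - 5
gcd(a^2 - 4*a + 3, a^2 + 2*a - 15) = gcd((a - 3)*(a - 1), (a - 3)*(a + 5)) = a - 3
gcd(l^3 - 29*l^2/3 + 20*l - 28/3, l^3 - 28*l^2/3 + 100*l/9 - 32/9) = l - 2/3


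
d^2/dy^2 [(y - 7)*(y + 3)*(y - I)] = 6*y - 8 - 2*I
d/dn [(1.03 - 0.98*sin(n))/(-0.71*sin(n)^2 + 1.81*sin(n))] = (-0.212386679283294 + 0.446445468697537/sin(n) - 0.569060773480663/sin(n)^2)*cos(n)/(0.153871981929734*sin(n)^2 - 0.784530386740331*sin(n) + 1.0)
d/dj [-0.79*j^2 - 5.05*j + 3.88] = -1.58*j - 5.05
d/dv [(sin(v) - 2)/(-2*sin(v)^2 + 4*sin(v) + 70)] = (sin(v)^2 - 4*sin(v) + 39)*cos(v)/(2*(sin(v) - 7)^2*(sin(v) + 5)^2)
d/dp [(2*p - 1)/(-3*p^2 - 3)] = 2*(p^2 - p - 1)/(3*(p^4 + 2*p^2 + 1))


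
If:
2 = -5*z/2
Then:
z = -4/5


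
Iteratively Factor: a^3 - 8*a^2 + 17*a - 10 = (a - 1)*(a^2 - 7*a + 10) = (a - 2)*(a - 1)*(a - 5)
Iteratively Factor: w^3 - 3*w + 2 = (w - 1)*(w^2 + w - 2) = (w - 1)^2*(w + 2)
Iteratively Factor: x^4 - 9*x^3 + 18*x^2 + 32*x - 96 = (x - 4)*(x^3 - 5*x^2 - 2*x + 24) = (x - 4)*(x - 3)*(x^2 - 2*x - 8) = (x - 4)*(x - 3)*(x + 2)*(x - 4)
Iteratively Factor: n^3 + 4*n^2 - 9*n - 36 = (n + 4)*(n^2 - 9) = (n + 3)*(n + 4)*(n - 3)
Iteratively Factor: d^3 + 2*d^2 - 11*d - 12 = (d - 3)*(d^2 + 5*d + 4) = (d - 3)*(d + 4)*(d + 1)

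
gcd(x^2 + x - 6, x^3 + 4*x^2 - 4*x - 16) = x - 2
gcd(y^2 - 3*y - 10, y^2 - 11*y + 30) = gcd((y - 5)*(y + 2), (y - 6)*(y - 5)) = y - 5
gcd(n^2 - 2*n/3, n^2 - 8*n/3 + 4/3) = n - 2/3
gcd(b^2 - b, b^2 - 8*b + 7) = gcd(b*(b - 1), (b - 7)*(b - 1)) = b - 1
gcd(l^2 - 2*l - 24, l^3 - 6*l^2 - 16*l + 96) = l^2 - 2*l - 24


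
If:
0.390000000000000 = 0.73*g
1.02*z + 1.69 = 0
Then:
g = 0.53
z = -1.66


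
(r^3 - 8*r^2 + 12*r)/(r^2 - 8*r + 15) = r*(r^2 - 8*r + 12)/(r^2 - 8*r + 15)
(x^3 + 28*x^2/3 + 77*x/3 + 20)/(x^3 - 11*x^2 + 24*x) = (3*x^3 + 28*x^2 + 77*x + 60)/(3*x*(x^2 - 11*x + 24))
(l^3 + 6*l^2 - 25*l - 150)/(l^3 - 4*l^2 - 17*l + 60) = (l^2 + 11*l + 30)/(l^2 + l - 12)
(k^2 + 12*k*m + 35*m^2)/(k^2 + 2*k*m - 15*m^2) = (k + 7*m)/(k - 3*m)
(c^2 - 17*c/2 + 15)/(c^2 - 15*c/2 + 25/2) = (c - 6)/(c - 5)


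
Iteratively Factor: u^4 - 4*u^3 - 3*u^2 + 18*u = (u - 3)*(u^3 - u^2 - 6*u) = (u - 3)^2*(u^2 + 2*u) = u*(u - 3)^2*(u + 2)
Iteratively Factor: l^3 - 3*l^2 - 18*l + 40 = (l - 2)*(l^2 - l - 20) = (l - 5)*(l - 2)*(l + 4)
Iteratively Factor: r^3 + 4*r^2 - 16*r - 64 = (r - 4)*(r^2 + 8*r + 16) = (r - 4)*(r + 4)*(r + 4)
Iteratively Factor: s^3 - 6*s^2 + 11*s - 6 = (s - 1)*(s^2 - 5*s + 6) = (s - 3)*(s - 1)*(s - 2)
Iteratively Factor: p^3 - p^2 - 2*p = (p + 1)*(p^2 - 2*p) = p*(p + 1)*(p - 2)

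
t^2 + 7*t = t*(t + 7)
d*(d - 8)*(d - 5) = d^3 - 13*d^2 + 40*d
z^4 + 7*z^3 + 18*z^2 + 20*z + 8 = (z + 1)*(z + 2)^3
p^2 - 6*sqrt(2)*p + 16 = (p - 4*sqrt(2))*(p - 2*sqrt(2))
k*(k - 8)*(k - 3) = k^3 - 11*k^2 + 24*k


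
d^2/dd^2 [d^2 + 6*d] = 2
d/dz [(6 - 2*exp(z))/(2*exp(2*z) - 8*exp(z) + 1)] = (8*(exp(z) - 3)*(exp(z) - 2) - 4*exp(2*z) + 16*exp(z) - 2)*exp(z)/(2*exp(2*z) - 8*exp(z) + 1)^2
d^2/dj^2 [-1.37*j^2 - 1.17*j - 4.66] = -2.74000000000000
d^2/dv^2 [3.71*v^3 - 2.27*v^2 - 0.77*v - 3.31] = 22.26*v - 4.54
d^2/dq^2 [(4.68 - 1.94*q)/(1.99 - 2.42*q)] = -36.1306/(2.42*q - 1.99)^3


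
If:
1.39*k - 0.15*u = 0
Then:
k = 0.107913669064748*u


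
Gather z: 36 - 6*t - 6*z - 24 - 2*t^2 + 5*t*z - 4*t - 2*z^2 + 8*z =-2*t^2 - 10*t - 2*z^2 + z*(5*t + 2) + 12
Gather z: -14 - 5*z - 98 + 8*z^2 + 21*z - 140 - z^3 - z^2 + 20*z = -z^3 + 7*z^2 + 36*z - 252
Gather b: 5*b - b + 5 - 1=4*b + 4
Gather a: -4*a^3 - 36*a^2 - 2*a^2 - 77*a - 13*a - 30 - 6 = -4*a^3 - 38*a^2 - 90*a - 36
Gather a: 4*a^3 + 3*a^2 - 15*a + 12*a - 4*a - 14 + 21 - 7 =4*a^3 + 3*a^2 - 7*a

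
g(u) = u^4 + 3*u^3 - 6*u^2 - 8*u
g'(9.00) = 3529.00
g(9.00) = 8190.00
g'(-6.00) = -476.00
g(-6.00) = 480.00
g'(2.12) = 45.12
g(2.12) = 4.86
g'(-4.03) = -75.28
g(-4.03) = 2.21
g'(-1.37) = 15.05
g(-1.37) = -4.49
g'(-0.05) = -7.38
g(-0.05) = 0.38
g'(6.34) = 1297.04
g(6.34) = 2088.31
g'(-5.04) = -231.00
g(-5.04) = 149.08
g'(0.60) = -11.10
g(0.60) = -6.18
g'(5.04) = 672.23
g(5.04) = 836.58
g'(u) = 4*u^3 + 9*u^2 - 12*u - 8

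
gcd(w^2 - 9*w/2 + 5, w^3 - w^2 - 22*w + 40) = w - 2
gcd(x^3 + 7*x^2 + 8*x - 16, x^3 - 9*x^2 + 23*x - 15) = x - 1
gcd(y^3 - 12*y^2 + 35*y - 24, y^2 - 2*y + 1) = y - 1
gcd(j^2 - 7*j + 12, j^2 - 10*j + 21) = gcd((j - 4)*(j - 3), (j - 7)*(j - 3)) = j - 3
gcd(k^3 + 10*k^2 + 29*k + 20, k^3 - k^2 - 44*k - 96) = k + 4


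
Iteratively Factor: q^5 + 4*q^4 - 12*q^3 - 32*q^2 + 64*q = (q)*(q^4 + 4*q^3 - 12*q^2 - 32*q + 64) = q*(q - 2)*(q^3 + 6*q^2 - 32) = q*(q - 2)*(q + 4)*(q^2 + 2*q - 8) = q*(q - 2)^2*(q + 4)*(q + 4)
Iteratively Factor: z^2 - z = (z - 1)*(z)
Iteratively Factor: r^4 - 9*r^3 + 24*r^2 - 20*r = (r - 5)*(r^3 - 4*r^2 + 4*r) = (r - 5)*(r - 2)*(r^2 - 2*r) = (r - 5)*(r - 2)^2*(r)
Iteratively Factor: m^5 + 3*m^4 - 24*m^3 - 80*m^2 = (m)*(m^4 + 3*m^3 - 24*m^2 - 80*m) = m^2*(m^3 + 3*m^2 - 24*m - 80) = m^2*(m + 4)*(m^2 - m - 20) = m^2*(m - 5)*(m + 4)*(m + 4)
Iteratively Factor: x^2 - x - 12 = (x - 4)*(x + 3)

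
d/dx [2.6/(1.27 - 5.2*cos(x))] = -13.52*sin(x)/(5.2*cos(x) - 1.27)^2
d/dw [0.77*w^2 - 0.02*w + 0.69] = 1.54*w - 0.02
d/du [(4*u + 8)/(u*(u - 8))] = 4*(-u^2 - 4*u + 16)/(u^2*(u^2 - 16*u + 64))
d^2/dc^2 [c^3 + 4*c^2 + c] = 6*c + 8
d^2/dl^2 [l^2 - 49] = 2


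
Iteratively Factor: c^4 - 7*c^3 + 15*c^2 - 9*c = (c - 3)*(c^3 - 4*c^2 + 3*c) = c*(c - 3)*(c^2 - 4*c + 3) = c*(c - 3)^2*(c - 1)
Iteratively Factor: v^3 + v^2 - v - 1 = (v + 1)*(v^2 - 1) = (v - 1)*(v + 1)*(v + 1)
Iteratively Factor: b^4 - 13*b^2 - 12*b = (b + 1)*(b^3 - b^2 - 12*b) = (b + 1)*(b + 3)*(b^2 - 4*b) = b*(b + 1)*(b + 3)*(b - 4)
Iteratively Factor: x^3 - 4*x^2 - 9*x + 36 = (x - 3)*(x^2 - x - 12) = (x - 3)*(x + 3)*(x - 4)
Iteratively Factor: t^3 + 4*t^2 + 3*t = (t + 3)*(t^2 + t) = t*(t + 3)*(t + 1)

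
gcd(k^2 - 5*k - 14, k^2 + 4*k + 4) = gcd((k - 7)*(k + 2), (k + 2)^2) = k + 2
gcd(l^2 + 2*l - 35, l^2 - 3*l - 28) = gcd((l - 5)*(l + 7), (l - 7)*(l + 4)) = 1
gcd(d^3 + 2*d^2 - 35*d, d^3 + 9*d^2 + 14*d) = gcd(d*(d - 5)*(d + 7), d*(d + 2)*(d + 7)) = d^2 + 7*d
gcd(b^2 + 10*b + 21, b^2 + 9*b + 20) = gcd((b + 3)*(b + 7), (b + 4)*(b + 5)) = 1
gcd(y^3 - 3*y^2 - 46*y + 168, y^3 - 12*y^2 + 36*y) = y - 6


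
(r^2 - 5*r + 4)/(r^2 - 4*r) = (r - 1)/r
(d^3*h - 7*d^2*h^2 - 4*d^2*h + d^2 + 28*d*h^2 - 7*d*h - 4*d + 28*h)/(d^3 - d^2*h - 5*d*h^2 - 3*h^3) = (-d^3*h + 7*d^2*h^2 + 4*d^2*h - d^2 - 28*d*h^2 + 7*d*h + 4*d - 28*h)/(-d^3 + d^2*h + 5*d*h^2 + 3*h^3)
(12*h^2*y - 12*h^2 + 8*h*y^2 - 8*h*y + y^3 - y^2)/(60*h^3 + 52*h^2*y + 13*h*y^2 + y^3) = (y - 1)/(5*h + y)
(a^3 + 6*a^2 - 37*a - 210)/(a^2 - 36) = (a^2 + 12*a + 35)/(a + 6)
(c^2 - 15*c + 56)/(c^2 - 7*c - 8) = (c - 7)/(c + 1)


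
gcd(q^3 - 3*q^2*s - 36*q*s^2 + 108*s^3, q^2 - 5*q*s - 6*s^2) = q - 6*s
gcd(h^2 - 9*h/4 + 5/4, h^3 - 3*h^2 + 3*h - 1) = h - 1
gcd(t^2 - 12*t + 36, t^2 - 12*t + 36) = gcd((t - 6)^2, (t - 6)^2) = t^2 - 12*t + 36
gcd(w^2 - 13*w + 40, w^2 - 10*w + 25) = w - 5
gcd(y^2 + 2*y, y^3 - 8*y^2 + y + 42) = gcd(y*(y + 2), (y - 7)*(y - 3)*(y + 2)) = y + 2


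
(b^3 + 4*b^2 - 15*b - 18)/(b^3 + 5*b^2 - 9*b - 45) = (b^2 + 7*b + 6)/(b^2 + 8*b + 15)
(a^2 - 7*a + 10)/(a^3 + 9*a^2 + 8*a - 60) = (a - 5)/(a^2 + 11*a + 30)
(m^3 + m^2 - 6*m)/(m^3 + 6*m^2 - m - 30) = m/(m + 5)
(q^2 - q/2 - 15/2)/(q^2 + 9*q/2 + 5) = (q - 3)/(q + 2)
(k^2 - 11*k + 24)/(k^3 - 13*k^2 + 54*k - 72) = (k - 8)/(k^2 - 10*k + 24)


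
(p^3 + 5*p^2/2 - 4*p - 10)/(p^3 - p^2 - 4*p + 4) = (p + 5/2)/(p - 1)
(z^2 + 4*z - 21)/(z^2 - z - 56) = (z - 3)/(z - 8)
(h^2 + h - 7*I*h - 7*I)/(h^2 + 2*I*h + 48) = (h^2 + h - 7*I*h - 7*I)/(h^2 + 2*I*h + 48)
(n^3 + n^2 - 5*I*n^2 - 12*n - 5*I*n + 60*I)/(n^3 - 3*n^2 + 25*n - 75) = (n + 4)/(n + 5*I)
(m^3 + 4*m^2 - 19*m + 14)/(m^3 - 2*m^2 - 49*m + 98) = (m - 1)/(m - 7)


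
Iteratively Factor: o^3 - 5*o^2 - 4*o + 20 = (o - 5)*(o^2 - 4) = (o - 5)*(o + 2)*(o - 2)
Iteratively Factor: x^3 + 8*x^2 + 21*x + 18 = (x + 3)*(x^2 + 5*x + 6) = (x + 2)*(x + 3)*(x + 3)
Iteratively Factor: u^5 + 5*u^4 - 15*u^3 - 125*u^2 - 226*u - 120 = (u + 1)*(u^4 + 4*u^3 - 19*u^2 - 106*u - 120) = (u + 1)*(u + 2)*(u^3 + 2*u^2 - 23*u - 60) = (u - 5)*(u + 1)*(u + 2)*(u^2 + 7*u + 12) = (u - 5)*(u + 1)*(u + 2)*(u + 3)*(u + 4)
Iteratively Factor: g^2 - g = (g - 1)*(g)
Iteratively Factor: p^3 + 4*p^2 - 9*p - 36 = (p - 3)*(p^2 + 7*p + 12) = (p - 3)*(p + 4)*(p + 3)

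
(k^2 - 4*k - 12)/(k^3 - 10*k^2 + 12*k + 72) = 1/(k - 6)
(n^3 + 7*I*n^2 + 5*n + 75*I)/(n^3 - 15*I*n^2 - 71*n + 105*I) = (n^2 + 10*I*n - 25)/(n^2 - 12*I*n - 35)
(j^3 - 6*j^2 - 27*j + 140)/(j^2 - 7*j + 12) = (j^2 - 2*j - 35)/(j - 3)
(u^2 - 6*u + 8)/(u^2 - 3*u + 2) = (u - 4)/(u - 1)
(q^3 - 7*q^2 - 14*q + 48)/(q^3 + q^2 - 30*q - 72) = (q^2 - 10*q + 16)/(q^2 - 2*q - 24)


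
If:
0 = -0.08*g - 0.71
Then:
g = -8.88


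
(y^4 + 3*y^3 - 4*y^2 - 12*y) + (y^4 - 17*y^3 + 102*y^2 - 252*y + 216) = 2*y^4 - 14*y^3 + 98*y^2 - 264*y + 216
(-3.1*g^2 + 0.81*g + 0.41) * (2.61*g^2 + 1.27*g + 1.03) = -8.091*g^4 - 1.8229*g^3 - 1.0942*g^2 + 1.355*g + 0.4223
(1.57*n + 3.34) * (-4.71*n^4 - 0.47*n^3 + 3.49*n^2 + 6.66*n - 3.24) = -7.3947*n^5 - 16.4693*n^4 + 3.9095*n^3 + 22.1128*n^2 + 17.1576*n - 10.8216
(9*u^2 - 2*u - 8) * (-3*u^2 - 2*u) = -27*u^4 - 12*u^3 + 28*u^2 + 16*u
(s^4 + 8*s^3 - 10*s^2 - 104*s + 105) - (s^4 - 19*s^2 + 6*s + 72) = 8*s^3 + 9*s^2 - 110*s + 33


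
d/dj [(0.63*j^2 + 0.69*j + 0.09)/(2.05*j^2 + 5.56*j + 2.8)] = (2.0883*j^2 + 3.159*j + 1.4316)/(4.2025*j^4 + 22.796*j^3 + 42.3936*j^2 + 31.136*j + 7.84)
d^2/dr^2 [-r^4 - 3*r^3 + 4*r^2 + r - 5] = -12*r^2 - 18*r + 8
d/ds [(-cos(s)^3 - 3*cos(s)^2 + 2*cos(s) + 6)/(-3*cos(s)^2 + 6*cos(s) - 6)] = (-cos(s)^4 + 4*cos(s)^3 - 2*cos(s)^2 - 24*cos(s) + 16)*sin(s)/(3*(sin(s)^2 + 2*cos(s) - 3)^2)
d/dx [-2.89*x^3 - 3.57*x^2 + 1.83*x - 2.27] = -8.67*x^2 - 7.14*x + 1.83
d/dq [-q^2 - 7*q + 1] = -2*q - 7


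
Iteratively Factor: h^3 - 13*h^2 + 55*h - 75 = (h - 5)*(h^2 - 8*h + 15) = (h - 5)*(h - 3)*(h - 5)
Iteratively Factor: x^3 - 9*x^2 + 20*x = (x - 5)*(x^2 - 4*x) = x*(x - 5)*(x - 4)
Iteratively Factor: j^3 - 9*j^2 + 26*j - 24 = (j - 4)*(j^2 - 5*j + 6) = (j - 4)*(j - 2)*(j - 3)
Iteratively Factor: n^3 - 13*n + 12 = (n - 1)*(n^2 + n - 12) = (n - 1)*(n + 4)*(n - 3)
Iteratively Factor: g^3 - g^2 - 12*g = (g + 3)*(g^2 - 4*g) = (g - 4)*(g + 3)*(g)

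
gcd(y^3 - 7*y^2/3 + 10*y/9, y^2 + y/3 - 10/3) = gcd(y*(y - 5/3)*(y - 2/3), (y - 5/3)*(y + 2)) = y - 5/3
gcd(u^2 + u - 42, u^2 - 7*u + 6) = u - 6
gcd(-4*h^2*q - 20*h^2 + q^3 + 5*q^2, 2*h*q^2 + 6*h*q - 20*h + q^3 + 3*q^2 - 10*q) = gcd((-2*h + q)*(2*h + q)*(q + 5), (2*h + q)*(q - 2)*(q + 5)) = 2*h*q + 10*h + q^2 + 5*q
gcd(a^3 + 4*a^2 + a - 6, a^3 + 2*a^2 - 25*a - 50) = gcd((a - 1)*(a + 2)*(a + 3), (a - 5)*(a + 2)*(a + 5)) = a + 2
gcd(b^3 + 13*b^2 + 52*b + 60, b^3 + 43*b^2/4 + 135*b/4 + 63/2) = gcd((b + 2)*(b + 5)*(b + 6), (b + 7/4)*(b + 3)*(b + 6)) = b + 6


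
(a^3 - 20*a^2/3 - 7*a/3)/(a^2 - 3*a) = (3*a^2 - 20*a - 7)/(3*(a - 3))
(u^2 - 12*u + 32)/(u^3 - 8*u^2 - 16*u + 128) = 1/(u + 4)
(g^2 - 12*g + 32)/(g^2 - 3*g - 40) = (g - 4)/(g + 5)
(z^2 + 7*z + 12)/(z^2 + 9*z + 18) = (z + 4)/(z + 6)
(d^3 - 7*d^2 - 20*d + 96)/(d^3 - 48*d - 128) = (d - 3)/(d + 4)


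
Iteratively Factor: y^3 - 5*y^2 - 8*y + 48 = (y - 4)*(y^2 - y - 12) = (y - 4)*(y + 3)*(y - 4)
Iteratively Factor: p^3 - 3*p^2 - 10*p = (p - 5)*(p^2 + 2*p) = (p - 5)*(p + 2)*(p)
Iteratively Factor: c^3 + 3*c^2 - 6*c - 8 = (c - 2)*(c^2 + 5*c + 4) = (c - 2)*(c + 4)*(c + 1)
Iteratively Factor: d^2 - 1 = (d + 1)*(d - 1)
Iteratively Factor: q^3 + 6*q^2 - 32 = (q + 4)*(q^2 + 2*q - 8) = (q + 4)^2*(q - 2)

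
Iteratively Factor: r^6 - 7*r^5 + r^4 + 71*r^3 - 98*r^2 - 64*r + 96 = (r - 4)*(r^5 - 3*r^4 - 11*r^3 + 27*r^2 + 10*r - 24) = (r - 4)*(r - 1)*(r^4 - 2*r^3 - 13*r^2 + 14*r + 24) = (r - 4)*(r - 2)*(r - 1)*(r^3 - 13*r - 12) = (r - 4)*(r - 2)*(r - 1)*(r + 1)*(r^2 - r - 12) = (r - 4)^2*(r - 2)*(r - 1)*(r + 1)*(r + 3)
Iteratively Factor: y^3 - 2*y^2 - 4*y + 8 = (y + 2)*(y^2 - 4*y + 4) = (y - 2)*(y + 2)*(y - 2)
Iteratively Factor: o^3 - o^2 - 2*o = (o)*(o^2 - o - 2) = o*(o + 1)*(o - 2)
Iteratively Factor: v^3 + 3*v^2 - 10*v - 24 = (v + 2)*(v^2 + v - 12) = (v + 2)*(v + 4)*(v - 3)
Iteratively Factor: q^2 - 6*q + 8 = (q - 4)*(q - 2)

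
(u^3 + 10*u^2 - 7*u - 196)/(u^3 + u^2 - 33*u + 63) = (u^2 + 3*u - 28)/(u^2 - 6*u + 9)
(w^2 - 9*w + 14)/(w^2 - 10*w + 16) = (w - 7)/(w - 8)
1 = 1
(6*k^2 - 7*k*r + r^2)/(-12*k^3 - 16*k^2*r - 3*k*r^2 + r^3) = (-k + r)/(2*k^2 + 3*k*r + r^2)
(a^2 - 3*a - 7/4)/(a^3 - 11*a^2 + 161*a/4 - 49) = (2*a + 1)/(2*a^2 - 15*a + 28)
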